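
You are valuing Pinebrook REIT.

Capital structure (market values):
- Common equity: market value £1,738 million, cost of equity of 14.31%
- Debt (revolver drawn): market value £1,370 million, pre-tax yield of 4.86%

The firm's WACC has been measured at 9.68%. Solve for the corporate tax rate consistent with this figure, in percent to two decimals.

Total capital V = 1738 + 1370 = 3108.
Equity weight = 1738/3108 = 0.5592.
Revolver drawn weight = 1370/3108 = 0.4408.
Equity contribution = 0.5592 × 14.31% = 8.0022%.
Debt contribution must be 9.68% − 8.0022% = 1.6778%.
0.4408 × 4.86% × (1 − T) = 1.6778%  ⇒  (1 − T) = 0.7832.
T = 21.6806%.

21.68%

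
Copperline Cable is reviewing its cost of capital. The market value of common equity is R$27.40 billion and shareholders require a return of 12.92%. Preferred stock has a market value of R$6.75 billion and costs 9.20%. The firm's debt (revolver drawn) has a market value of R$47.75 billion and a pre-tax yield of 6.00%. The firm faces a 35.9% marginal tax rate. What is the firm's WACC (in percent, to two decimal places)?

7.32%

Total capital V = 27.4 + 6.75 + 47.75 = 81.9.
Equity: weight = 27.4/81.9 = 0.3346; cost = 12.92%.
Preferred: weight = 6.75/81.9 = 0.0824; cost = 9.2%.
Revolver drawn: weight = 47.75/81.9 = 0.5830; after-tax cost = 6% × (1 − 35.9%) = 3.8460%.
WACC = 0.3346 × 12.9200% + 0.0824 × 9.2000% + 0.5830 × 3.8460% = 7.3230%.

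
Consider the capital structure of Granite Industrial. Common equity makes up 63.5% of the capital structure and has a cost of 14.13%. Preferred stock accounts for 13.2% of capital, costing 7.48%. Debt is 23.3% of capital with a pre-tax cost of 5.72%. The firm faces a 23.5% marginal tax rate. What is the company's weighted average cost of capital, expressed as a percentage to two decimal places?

After-tax cost of debt = 5.72% × (1 − 23.5%) = 4.3758%.
WACC = 0.635 × 14.1300% + 0.132 × 7.4800% + 0.233 × 4.3758% = 10.9795%.

10.98%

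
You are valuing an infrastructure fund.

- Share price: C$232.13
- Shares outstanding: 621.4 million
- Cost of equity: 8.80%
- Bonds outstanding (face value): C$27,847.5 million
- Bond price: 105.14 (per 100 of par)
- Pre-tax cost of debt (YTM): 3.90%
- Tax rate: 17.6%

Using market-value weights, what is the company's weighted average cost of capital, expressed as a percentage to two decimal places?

Market value of equity E = 232.13 × 621.4m = 144245.582m. Market value of debt D = 27847.5m × 105.14/100 = 29278.8615m.
Total capital V = 144245.582 + 29278.8615 = 173524.4435.
Equity: weight = 144245.582/173524.4435 = 0.8313; cost = 8.8%.
Bonds outstanding: weight = 29278.8615/173524.4435 = 0.1687; after-tax cost = 3.9% × (1 − 17.6%) = 3.2136%.
WACC = 0.8313 × 8.8000% + 0.1687 × 3.2136% = 7.8574%.

7.86%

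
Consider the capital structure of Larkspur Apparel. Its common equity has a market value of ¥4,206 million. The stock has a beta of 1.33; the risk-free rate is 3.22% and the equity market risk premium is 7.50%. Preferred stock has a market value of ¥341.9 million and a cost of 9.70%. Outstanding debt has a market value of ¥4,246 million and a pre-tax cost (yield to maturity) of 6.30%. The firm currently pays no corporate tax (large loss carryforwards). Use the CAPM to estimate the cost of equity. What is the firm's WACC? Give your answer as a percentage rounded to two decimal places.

9.73%

Cost of equity via CAPM: Re = 3.22% + 1.33 × 7.5% = 13.1950%.
Total capital V = 4206 + 341.9 + 4246 = 8793.9.
Equity: weight = 4206/8793.9 = 0.4783; cost = 13.195%.
Preferred: weight = 341.9/8793.9 = 0.0389; cost = 9.7%.
Debt: weight = 4246/8793.9 = 0.4828; after-tax cost = 6.3% × (1 − 0%) = 6.3000%.
WACC = 0.4783 × 13.1950% + 0.0389 × 9.7000% + 0.4828 × 6.3000% = 9.7300%.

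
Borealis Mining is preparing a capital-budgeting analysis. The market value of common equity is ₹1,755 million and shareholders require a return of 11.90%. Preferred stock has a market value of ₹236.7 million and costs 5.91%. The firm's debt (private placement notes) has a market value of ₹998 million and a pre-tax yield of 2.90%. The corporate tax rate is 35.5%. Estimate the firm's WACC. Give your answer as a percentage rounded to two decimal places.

Total capital V = 1755 + 236.7 + 998 = 2989.7.
Equity: weight = 1755/2989.7 = 0.5870; cost = 11.9%.
Preferred: weight = 236.7/2989.7 = 0.0792; cost = 5.91%.
Private placement notes: weight = 998/2989.7 = 0.3338; after-tax cost = 2.9% × (1 − 35.5%) = 1.8705%.
WACC = 0.5870 × 11.9000% + 0.0792 × 5.9100% + 0.3338 × 1.8705% = 8.0778%.

8.08%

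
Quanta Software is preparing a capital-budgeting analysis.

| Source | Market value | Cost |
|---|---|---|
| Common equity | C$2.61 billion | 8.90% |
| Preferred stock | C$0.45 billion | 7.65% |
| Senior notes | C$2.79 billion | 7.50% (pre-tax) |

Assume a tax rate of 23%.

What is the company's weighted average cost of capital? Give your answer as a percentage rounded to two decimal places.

7.31%

Total capital V = 2.61 + 0.45 + 2.79 = 5.85.
Equity: weight = 2.61/5.85 = 0.4462; cost = 8.9%.
Preferred: weight = 0.45/5.85 = 0.0769; cost = 7.65%.
Senior notes: weight = 2.79/5.85 = 0.4769; after-tax cost = 7.5% × (1 − 23%) = 5.7750%.
WACC = 0.4462 × 8.9000% + 0.0769 × 7.6500% + 0.4769 × 5.7750% = 7.3135%.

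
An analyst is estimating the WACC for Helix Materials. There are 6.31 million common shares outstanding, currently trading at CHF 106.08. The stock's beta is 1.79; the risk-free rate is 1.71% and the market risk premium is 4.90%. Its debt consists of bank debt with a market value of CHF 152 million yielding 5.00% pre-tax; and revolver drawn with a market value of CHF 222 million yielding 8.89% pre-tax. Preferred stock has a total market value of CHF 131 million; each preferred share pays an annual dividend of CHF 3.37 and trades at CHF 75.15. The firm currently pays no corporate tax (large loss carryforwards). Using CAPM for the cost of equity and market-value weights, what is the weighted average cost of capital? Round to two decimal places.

Cost of equity via CAPM: Re = 1.71% + 1.79 × 4.9% = 10.4810%.
Cost of preferred: Rp = 3.37 / 75.15 = 4.4844%.
Market value of equity E = 106.08 × 6.31m = 669.3648m.
Total capital V = 669.3648 + 131 + 152 + 222 = 1174.3648.
Equity: weight = 669.3648/1174.3648 = 0.5700; cost = 10.481%.
Preferred: weight = 131/1174.3648 = 0.1115; cost = 4.4844%.
Bank debt: weight = 152/1174.3648 = 0.1294; after-tax cost = 5% × (1 − 0%) = 5.0000%.
Revolver drawn: weight = 222/1174.3648 = 0.1890; after-tax cost = 8.89% × (1 − 0%) = 8.8900%.
WACC = 0.5700 × 10.4810% + 0.1115 × 4.4844% + 0.1294 × 5.0000% + 0.1890 × 8.8900% = 8.8019%.

8.80%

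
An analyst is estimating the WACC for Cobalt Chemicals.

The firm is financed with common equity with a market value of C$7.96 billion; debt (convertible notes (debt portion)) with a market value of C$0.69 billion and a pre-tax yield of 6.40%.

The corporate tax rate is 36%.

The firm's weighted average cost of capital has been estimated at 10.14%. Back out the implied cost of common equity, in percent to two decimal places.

10.66%

Total capital V = 7.96 + 0.69 = 8.65.
Equity weight = 7.96/8.65 = 0.9202.
Convertible notes (debt portion) weight = 0.69/8.65 = 0.0798.
Debt contribution = 0.0798 × 6.4% × (1 − 36%) = 0.3267%.
Required equity contribution = 10.14% − 0.3267% = 9.8133%.
Re = 9.8133% / 0.9202 = 10.6639%.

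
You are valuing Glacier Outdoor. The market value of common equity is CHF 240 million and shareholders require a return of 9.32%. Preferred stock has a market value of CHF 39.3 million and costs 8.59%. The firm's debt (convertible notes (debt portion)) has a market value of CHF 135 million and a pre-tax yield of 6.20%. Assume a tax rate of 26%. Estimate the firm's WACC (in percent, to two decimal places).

Total capital V = 240 + 39.3 + 135 = 414.3.
Equity: weight = 240/414.3 = 0.5793; cost = 9.32%.
Preferred: weight = 39.3/414.3 = 0.0949; cost = 8.59%.
Convertible notes (debt portion): weight = 135/414.3 = 0.3259; after-tax cost = 6.2% × (1 − 26%) = 4.5880%.
WACC = 0.5793 × 9.3200% + 0.0949 × 8.5900% + 0.3259 × 4.5880% = 7.7088%.

7.71%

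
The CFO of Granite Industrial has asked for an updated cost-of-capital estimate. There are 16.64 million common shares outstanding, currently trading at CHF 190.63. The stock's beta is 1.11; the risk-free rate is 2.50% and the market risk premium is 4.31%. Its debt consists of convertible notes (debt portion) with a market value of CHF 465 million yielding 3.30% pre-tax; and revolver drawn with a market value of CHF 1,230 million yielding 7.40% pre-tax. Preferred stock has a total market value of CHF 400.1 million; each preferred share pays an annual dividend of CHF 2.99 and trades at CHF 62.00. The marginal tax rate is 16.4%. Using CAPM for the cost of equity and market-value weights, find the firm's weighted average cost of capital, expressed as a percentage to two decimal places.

Cost of equity via CAPM: Re = 2.5% + 1.11 × 4.31% = 7.2841%.
Cost of preferred: Rp = 2.99 / 62.0 = 4.8226%.
Market value of equity E = 190.63 × 16.64m = 3172.0832m.
Total capital V = 3172.0832 + 400.1 + 465 + 1230 = 5267.1832.
Equity: weight = 3172.0832/5267.1832 = 0.6022; cost = 7.2841%.
Preferred: weight = 400.1/5267.1832 = 0.0760; cost = 4.8226%.
Convertible notes (debt portion): weight = 465/5267.1832 = 0.0883; after-tax cost = 3.3% × (1 − 16.4%) = 2.7588%.
Revolver drawn: weight = 1230/5267.1832 = 0.2335; after-tax cost = 7.4% × (1 − 16.4%) = 6.1864%.
WACC = 0.6022 × 7.2841% + 0.0760 × 4.8226% + 0.0883 × 2.7588% + 0.2335 × 6.1864% = 6.4413%.

6.44%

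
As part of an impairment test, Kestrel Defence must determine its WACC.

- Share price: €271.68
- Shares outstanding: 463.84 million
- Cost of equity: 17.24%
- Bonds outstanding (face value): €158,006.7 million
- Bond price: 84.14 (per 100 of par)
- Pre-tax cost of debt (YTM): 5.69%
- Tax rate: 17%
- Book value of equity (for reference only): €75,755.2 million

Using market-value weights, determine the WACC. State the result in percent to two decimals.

10.81%

Market value of equity E = 271.68 × 463.84m = 126016.0512m. Market value of debt D = 158006.7m × 84.14/100 = 132946.83738m.
Total capital V = 126016.0512 + 132946.83738 = 258962.88858.
Equity: weight = 126016.0512/258962.88858 = 0.4866; cost = 17.24%.
Bonds outstanding: weight = 132946.83738/258962.88858 = 0.5134; after-tax cost = 5.69% × (1 − 17%) = 4.7227%.
WACC = 0.4866 × 17.2400% + 0.5134 × 4.7227% = 10.8138%.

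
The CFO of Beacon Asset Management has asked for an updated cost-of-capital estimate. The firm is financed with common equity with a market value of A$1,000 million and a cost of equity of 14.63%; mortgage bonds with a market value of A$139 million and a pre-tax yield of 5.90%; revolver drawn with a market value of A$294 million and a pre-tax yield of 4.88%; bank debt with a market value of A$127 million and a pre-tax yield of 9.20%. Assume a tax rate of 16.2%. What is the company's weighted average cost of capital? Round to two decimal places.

Total capital V = 1000 + 139 + 294 + 127 = 1560.
Equity: weight = 1000/1560 = 0.6410; cost = 14.63%.
Mortgage bonds: weight = 139/1560 = 0.0891; after-tax cost = 5.9% × (1 − 16.2%) = 4.9442%.
Revolver drawn: weight = 294/1560 = 0.1885; after-tax cost = 4.88% × (1 − 16.2%) = 4.0894%.
Bank debt: weight = 127/1560 = 0.0814; after-tax cost = 9.2% × (1 − 16.2%) = 7.7096%.
WACC = 0.6410 × 14.6300% + 0.0891 × 4.9442% + 0.1885 × 4.0894% + 0.0814 × 7.7096% = 11.2171%.

11.22%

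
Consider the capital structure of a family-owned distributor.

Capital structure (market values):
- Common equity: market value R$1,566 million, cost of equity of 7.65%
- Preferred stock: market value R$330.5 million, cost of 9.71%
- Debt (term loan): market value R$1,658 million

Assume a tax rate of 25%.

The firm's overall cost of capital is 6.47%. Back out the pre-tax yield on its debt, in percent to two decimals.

6.28%

Total capital V = 1566 + 330.5 + 1658 = 3554.5.
Equity weight = 1566/3554.5 = 0.4406.
Preferred weight = 330.5/3554.5 = 0.0930.
Term loan weight = 1658/3554.5 = 0.4665.
Equity contribution = 0.4406 × 7.65% = 3.3703%.
Preferred contribution = 0.0930 × 9.71% = 0.9028%.
Remaining for debt = 6.47% − 4.2732% = 2.1968%.
Rd × (1 − 25%) × 0.4665 = 2.1968%  ⇒  Rd = 6.2795%.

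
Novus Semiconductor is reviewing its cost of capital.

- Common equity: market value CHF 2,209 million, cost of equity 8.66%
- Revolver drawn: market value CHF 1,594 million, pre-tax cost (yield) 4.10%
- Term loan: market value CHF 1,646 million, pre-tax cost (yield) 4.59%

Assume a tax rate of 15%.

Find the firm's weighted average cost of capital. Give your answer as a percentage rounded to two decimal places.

5.71%

Total capital V = 2209 + 1594 + 1646 = 5449.
Equity: weight = 2209/5449 = 0.4054; cost = 8.66%.
Revolver drawn: weight = 1594/5449 = 0.2925; after-tax cost = 4.1% × (1 − 15%) = 3.4850%.
Term loan: weight = 1646/5449 = 0.3021; after-tax cost = 4.59% × (1 − 15%) = 3.9015%.
WACC = 0.4054 × 8.6600% + 0.2925 × 3.4850% + 0.3021 × 3.9015% = 5.7087%.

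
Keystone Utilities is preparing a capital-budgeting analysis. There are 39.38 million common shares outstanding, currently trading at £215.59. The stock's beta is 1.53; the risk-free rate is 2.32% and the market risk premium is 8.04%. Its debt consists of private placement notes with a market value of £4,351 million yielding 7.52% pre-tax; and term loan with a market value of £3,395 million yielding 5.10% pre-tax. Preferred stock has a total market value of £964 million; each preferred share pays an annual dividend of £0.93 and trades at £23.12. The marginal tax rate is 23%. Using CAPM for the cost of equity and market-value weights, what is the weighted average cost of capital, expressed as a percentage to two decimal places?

Cost of equity via CAPM: Re = 2.32% + 1.53 × 8.04% = 14.6212%.
Cost of preferred: Rp = 0.93 / 23.12 = 4.0225%.
Market value of equity E = 215.59 × 39.38m = 8489.9342m.
Total capital V = 8489.9342 + 964 + 4351 + 3395 = 17199.9342.
Equity: weight = 8489.9342/17199.9342 = 0.4936; cost = 14.6212%.
Preferred: weight = 964/17199.9342 = 0.0560; cost = 4.0225%.
Private placement notes: weight = 4351/17199.9342 = 0.2530; after-tax cost = 7.52% × (1 − 23%) = 5.7904%.
Term loan: weight = 3395/17199.9342 = 0.1974; after-tax cost = 5.1% × (1 − 23%) = 3.9270%.
WACC = 0.4936 × 14.6212% + 0.0560 × 4.0225% + 0.2530 × 5.7904% + 0.1974 × 3.9270% = 9.6824%.

9.68%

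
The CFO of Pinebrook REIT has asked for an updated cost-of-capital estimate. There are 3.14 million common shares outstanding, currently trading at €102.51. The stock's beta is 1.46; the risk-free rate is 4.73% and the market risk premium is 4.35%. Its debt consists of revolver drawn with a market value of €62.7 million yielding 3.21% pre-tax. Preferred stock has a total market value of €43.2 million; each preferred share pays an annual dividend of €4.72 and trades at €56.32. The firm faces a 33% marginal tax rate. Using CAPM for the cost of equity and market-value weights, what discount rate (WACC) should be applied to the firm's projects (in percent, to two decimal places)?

9.50%

Cost of equity via CAPM: Re = 4.73% + 1.46 × 4.35% = 11.0810%.
Cost of preferred: Rp = 4.72 / 56.32 = 8.3807%.
Market value of equity E = 102.51 × 3.14m = 321.8814m.
Total capital V = 321.8814 + 43.2 + 62.7 = 427.7814.
Equity: weight = 321.8814/427.7814 = 0.7524; cost = 11.081%.
Preferred: weight = 43.2/427.7814 = 0.1010; cost = 8.3807%.
Revolver drawn: weight = 62.7/427.7814 = 0.1466; after-tax cost = 3.21% × (1 − 33%) = 2.1507%.
WACC = 0.7524 × 11.0810% + 0.1010 × 8.3807% + 0.1466 × 2.1507% = 9.4994%.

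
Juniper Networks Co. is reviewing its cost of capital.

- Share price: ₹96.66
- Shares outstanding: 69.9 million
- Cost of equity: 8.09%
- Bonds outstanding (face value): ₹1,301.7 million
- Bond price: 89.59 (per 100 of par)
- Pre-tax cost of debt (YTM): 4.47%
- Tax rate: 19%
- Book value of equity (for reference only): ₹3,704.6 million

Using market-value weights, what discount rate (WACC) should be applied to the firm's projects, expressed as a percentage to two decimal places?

7.43%

Market value of equity E = 96.66 × 69.9m = 6756.534m. Market value of debt D = 1301.7m × 89.59/100 = 1166.19303m.
Total capital V = 6756.534 + 1166.19303 = 7922.72703.
Equity: weight = 6756.534/7922.72703 = 0.8528; cost = 8.09%.
Bonds outstanding: weight = 1166.19303/7922.72703 = 0.1472; after-tax cost = 4.47% × (1 − 19%) = 3.6207%.
WACC = 0.8528 × 8.0900% + 0.1472 × 3.6207% = 7.4321%.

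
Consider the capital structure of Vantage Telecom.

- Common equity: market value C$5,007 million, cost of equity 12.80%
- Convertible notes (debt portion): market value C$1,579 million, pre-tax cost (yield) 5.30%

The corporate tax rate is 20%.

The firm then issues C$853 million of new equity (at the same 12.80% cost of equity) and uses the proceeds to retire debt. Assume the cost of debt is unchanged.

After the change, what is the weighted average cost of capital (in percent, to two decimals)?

11.86%

After the change:
Total capital V = 5860 + 726 = 6586.
Equity: weight = 5860/6586 = 0.8898; cost = 12.8%.
Convertible notes (debt portion): weight = 726/6586 = 0.1102; after-tax cost = 5.3% × (1 − 20%) = 4.2400%.
WACC = 0.8898 × 12.8000% + 0.1102 × 4.2400% = 11.8564%.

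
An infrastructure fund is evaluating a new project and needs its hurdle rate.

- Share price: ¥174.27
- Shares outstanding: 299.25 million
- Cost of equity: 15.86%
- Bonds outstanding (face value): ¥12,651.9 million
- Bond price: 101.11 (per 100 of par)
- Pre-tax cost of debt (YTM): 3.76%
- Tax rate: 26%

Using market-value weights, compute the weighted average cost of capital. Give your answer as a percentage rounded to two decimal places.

13.28%

Market value of equity E = 174.27 × 299.25m = 52150.2975m. Market value of debt D = 12651.9m × 101.11/100 = 12792.33609m.
Total capital V = 52150.2975 + 12792.33609 = 64942.63359.
Equity: weight = 52150.2975/64942.63359 = 0.8030; cost = 15.86%.
Bonds outstanding: weight = 12792.33609/64942.63359 = 0.1970; after-tax cost = 3.76% × (1 − 26%) = 2.7824%.
WACC = 0.8030 × 15.8600% + 0.1970 × 2.7824% = 13.2840%.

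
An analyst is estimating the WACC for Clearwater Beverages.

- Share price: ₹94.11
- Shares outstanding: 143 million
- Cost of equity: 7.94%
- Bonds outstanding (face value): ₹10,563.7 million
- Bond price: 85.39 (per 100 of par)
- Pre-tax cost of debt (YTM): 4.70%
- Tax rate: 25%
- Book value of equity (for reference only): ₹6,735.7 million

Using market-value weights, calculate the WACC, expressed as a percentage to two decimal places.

Market value of equity E = 94.11 × 143m = 13457.73m. Market value of debt D = 10563.7m × 85.39/100 = 9020.34343m.
Total capital V = 13457.73 + 9020.34343 = 22478.07343.
Equity: weight = 13457.73/22478.07343 = 0.5987; cost = 7.94%.
Bonds outstanding: weight = 9020.34343/22478.07343 = 0.4013; after-tax cost = 4.7% × (1 − 25%) = 3.5250%.
WACC = 0.5987 × 7.9400% + 0.4013 × 3.5250% = 6.1683%.

6.17%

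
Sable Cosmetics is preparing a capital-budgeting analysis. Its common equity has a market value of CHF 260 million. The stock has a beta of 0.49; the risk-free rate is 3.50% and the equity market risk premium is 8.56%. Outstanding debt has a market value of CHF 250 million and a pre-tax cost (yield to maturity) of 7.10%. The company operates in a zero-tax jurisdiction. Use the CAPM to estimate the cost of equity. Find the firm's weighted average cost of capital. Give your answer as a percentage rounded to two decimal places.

7.40%

Cost of equity via CAPM: Re = 3.5% + 0.49 × 8.56% = 7.6944%.
Total capital V = 260 + 250 = 510.
Equity: weight = 260/510 = 0.5098; cost = 7.6944%.
Debt: weight = 250/510 = 0.4902; after-tax cost = 7.1% × (1 − 0%) = 7.1000%.
WACC = 0.5098 × 7.6944% + 0.4902 × 7.1000% = 7.4030%.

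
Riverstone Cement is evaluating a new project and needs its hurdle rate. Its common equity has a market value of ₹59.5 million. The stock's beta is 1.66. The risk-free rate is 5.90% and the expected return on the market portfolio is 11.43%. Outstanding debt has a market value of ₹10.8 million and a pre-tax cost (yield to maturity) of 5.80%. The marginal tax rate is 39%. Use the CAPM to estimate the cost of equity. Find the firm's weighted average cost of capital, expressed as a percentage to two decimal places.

Market risk premium = 11.43% − 5.9% = 5.53%.
Cost of equity via CAPM: Re = 5.9% + 1.66 × 5.53% = 15.0798%.
Total capital V = 59.5 + 10.8 = 70.3.
Equity: weight = 59.5/70.3 = 0.8464; cost = 15.0798%.
Debt: weight = 10.8/70.3 = 0.1536; after-tax cost = 5.8% × (1 − 39%) = 3.5380%.
WACC = 0.8464 × 15.0798% + 0.1536 × 3.5380% = 13.3067%.

13.31%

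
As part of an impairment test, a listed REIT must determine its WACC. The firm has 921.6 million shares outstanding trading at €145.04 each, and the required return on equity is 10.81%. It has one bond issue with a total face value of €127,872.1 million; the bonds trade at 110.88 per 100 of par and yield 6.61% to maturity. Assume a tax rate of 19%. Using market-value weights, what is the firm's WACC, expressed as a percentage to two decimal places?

8.00%

Market value of equity E = 145.04 × 921.6m = 133668.864m. Market value of debt D = 127872.1m × 110.88/100 = 141784.58448m.
Total capital V = 133668.864 + 141784.58448 = 275453.44848.
Equity: weight = 133668.864/275453.44848 = 0.4853; cost = 10.81%.
Bonds outstanding: weight = 141784.58448/275453.44848 = 0.5147; after-tax cost = 6.61% × (1 − 19%) = 5.3541%.
WACC = 0.4853 × 10.8100% + 0.5147 × 5.3541% = 8.0017%.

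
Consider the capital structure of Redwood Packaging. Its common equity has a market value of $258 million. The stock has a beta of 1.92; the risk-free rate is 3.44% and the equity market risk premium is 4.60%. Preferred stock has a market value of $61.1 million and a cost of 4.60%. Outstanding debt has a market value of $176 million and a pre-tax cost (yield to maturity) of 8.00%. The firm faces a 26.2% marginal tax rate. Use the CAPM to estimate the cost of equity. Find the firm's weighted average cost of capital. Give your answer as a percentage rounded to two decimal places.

Cost of equity via CAPM: Re = 3.44% + 1.92 × 4.6% = 12.2720%.
Total capital V = 258 + 61.1 + 176 = 495.1.
Equity: weight = 258/495.1 = 0.5211; cost = 12.272%.
Preferred: weight = 61.1/495.1 = 0.1234; cost = 4.6%.
Debt: weight = 176/495.1 = 0.3555; after-tax cost = 8% × (1 − 26.2%) = 5.9040%.
WACC = 0.5211 × 12.2720% + 0.1234 × 4.6000% + 0.3555 × 5.9040% = 9.0615%.

9.06%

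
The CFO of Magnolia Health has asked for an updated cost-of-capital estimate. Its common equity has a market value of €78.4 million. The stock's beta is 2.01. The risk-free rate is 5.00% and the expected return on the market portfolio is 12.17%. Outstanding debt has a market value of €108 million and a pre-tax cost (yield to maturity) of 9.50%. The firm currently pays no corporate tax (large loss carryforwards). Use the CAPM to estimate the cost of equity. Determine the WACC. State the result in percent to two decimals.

13.67%

Market risk premium = 12.17% − 5.0% = 7.17%.
Cost of equity via CAPM: Re = 5.0% + 2.01 × 7.17% = 19.4117%.
Total capital V = 78.4 + 108 = 186.4.
Equity: weight = 78.4/186.4 = 0.4206; cost = 19.4117%.
Debt: weight = 108/186.4 = 0.5794; after-tax cost = 9.5% × (1 − 0%) = 9.5000%.
WACC = 0.4206 × 19.4117% + 0.5794 × 9.5000% = 13.6689%.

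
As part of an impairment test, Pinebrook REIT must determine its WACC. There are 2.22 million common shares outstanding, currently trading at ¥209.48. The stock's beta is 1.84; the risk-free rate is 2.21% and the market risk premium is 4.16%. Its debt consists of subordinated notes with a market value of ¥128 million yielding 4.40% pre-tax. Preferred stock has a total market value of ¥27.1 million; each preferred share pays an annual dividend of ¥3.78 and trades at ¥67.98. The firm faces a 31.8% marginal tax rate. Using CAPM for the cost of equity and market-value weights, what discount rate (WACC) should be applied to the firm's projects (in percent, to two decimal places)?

Cost of equity via CAPM: Re = 2.21% + 1.84 × 4.16% = 9.8644%.
Cost of preferred: Rp = 3.78 / 67.98 = 5.5605%.
Market value of equity E = 209.48 × 2.22m = 465.0456m.
Total capital V = 465.0456 + 27.1 + 128 = 620.1456.
Equity: weight = 465.0456/620.1456 = 0.7499; cost = 9.8644%.
Preferred: weight = 27.1/620.1456 = 0.0437; cost = 5.5605%.
Subordinated notes: weight = 128/620.1456 = 0.2064; after-tax cost = 4.4% × (1 − 31.8%) = 3.0008%.
WACC = 0.7499 × 9.8644% + 0.0437 × 5.5605% + 0.2064 × 3.0008% = 8.2597%.

8.26%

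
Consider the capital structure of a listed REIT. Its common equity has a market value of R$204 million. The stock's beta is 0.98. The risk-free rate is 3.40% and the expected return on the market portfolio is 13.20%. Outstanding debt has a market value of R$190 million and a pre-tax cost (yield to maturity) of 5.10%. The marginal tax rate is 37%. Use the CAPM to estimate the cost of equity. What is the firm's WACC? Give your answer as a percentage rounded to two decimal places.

Market risk premium = 13.2% − 3.4% = 9.8%.
Cost of equity via CAPM: Re = 3.4% + 0.98 × 9.8% = 13.0040%.
Total capital V = 204 + 190 = 394.
Equity: weight = 204/394 = 0.5178; cost = 13.004%.
Debt: weight = 190/394 = 0.4822; after-tax cost = 5.1% × (1 − 37%) = 3.2130%.
WACC = 0.5178 × 13.0040% + 0.4822 × 3.2130% = 8.2825%.

8.28%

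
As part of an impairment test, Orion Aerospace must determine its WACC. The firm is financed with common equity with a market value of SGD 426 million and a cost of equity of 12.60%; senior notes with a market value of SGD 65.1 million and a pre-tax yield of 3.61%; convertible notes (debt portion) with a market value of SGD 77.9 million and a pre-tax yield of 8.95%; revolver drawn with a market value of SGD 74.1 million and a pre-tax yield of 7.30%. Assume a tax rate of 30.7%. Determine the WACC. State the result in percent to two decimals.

Total capital V = 426 + 65.1 + 77.9 + 74.1 = 643.1.
Equity: weight = 426/643.1 = 0.6624; cost = 12.6%.
Senior notes: weight = 65.1/643.1 = 0.1012; after-tax cost = 3.61% × (1 − 30.7%) = 2.5017%.
Convertible notes (debt portion): weight = 77.9/643.1 = 0.1211; after-tax cost = 8.95% × (1 − 30.7%) = 6.2024%.
Revolver drawn: weight = 74.1/643.1 = 0.1152; after-tax cost = 7.3% × (1 − 30.7%) = 5.0589%.
WACC = 0.6624 × 12.6000% + 0.1012 × 2.5017% + 0.1211 × 6.2024% + 0.1152 × 5.0589% = 9.9339%.

9.93%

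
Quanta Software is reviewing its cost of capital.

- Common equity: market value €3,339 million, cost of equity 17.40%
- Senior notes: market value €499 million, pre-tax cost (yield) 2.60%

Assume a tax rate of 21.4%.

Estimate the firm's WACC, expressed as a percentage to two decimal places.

Total capital V = 3339 + 499 = 3838.
Equity: weight = 3339/3838 = 0.8700; cost = 17.4%.
Senior notes: weight = 499/3838 = 0.1300; after-tax cost = 2.6% × (1 − 21.4%) = 2.0436%.
WACC = 0.8700 × 17.4000% + 0.1300 × 2.0436% = 15.4034%.

15.40%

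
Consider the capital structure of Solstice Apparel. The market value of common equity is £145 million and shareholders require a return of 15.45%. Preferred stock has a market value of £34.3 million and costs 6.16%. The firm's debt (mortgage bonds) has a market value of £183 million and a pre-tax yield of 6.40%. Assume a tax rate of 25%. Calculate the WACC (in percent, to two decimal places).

9.19%

Total capital V = 145 + 34.3 + 183 = 362.3.
Equity: weight = 145/362.3 = 0.4002; cost = 15.45%.
Preferred: weight = 34.3/362.3 = 0.0947; cost = 6.16%.
Mortgage bonds: weight = 183/362.3 = 0.5051; after-tax cost = 6.4% × (1 − 25%) = 4.8000%.
WACC = 0.4002 × 15.4500% + 0.0947 × 6.1600% + 0.5051 × 4.8000% = 9.1911%.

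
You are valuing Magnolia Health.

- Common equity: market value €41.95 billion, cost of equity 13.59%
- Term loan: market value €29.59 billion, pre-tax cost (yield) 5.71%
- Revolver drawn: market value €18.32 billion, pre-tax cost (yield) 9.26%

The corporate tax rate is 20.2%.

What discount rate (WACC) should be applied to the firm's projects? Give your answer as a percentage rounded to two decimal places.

9.35%

Total capital V = 41.95 + 29.59 + 18.32 = 89.86.
Equity: weight = 41.95/89.86 = 0.4668; cost = 13.59%.
Term loan: weight = 29.59/89.86 = 0.3293; after-tax cost = 5.71% × (1 − 20.2%) = 4.5566%.
Revolver drawn: weight = 18.32/89.86 = 0.2039; after-tax cost = 9.26% × (1 − 20.2%) = 7.3895%.
WACC = 0.4668 × 13.5900% + 0.3293 × 4.5566% + 0.2039 × 7.3895% = 9.3513%.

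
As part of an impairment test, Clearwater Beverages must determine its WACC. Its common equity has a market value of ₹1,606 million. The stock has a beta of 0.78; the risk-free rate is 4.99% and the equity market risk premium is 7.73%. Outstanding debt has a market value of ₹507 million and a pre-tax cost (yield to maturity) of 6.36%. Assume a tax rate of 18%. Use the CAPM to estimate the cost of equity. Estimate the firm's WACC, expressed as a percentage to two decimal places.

9.63%

Cost of equity via CAPM: Re = 4.99% + 0.78 × 7.73% = 11.0194%.
Total capital V = 1606 + 507 = 2113.
Equity: weight = 1606/2113 = 0.7601; cost = 11.0194%.
Debt: weight = 507/2113 = 0.2399; after-tax cost = 6.36% × (1 − 18%) = 5.2152%.
WACC = 0.7601 × 11.0194% + 0.2399 × 5.2152% = 9.6267%.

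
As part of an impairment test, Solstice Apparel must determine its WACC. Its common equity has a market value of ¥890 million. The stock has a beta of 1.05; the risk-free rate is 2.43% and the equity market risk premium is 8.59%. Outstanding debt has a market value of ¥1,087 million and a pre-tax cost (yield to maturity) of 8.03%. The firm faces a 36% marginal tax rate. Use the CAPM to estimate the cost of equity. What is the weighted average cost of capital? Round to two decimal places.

7.98%

Cost of equity via CAPM: Re = 2.43% + 1.05 × 8.59% = 11.4495%.
Total capital V = 890 + 1087 = 1977.
Equity: weight = 890/1977 = 0.4502; cost = 11.4495%.
Debt: weight = 1087/1977 = 0.5498; after-tax cost = 8.03% × (1 − 36%) = 5.1392%.
WACC = 0.4502 × 11.4495% + 0.5498 × 5.1392% = 7.9800%.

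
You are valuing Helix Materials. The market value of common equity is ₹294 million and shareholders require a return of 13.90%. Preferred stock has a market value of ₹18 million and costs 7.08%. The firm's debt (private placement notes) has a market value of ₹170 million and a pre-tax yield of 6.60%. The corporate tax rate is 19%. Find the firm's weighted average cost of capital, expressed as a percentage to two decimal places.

Total capital V = 294 + 18 + 170 = 482.
Equity: weight = 294/482 = 0.6100; cost = 13.9%.
Preferred: weight = 18/482 = 0.0373; cost = 7.08%.
Private placement notes: weight = 170/482 = 0.3527; after-tax cost = 6.6% × (1 − 19%) = 5.3460%.
WACC = 0.6100 × 13.9000% + 0.0373 × 7.0800% + 0.3527 × 5.3460% = 10.6283%.

10.63%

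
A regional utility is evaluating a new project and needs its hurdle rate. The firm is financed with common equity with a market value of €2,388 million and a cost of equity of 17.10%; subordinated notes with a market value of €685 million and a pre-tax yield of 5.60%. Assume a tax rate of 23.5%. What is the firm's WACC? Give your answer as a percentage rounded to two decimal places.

Total capital V = 2388 + 685 = 3073.
Equity: weight = 2388/3073 = 0.7771; cost = 17.1%.
Subordinated notes: weight = 685/3073 = 0.2229; after-tax cost = 5.6% × (1 − 23.5%) = 4.2840%.
WACC = 0.7771 × 17.1000% + 0.2229 × 4.2840% = 14.2432%.

14.24%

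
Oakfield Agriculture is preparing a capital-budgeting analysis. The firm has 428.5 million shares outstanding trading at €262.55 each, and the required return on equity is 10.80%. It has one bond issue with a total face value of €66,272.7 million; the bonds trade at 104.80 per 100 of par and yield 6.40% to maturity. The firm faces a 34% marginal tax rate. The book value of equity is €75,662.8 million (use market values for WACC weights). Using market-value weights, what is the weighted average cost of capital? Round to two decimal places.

8.29%

Market value of equity E = 262.55 × 428.5m = 112502.675m. Market value of debt D = 66272.7m × 104.8/100 = 69453.7896m.
Total capital V = 112502.675 + 69453.7896 = 181956.4646.
Equity: weight = 112502.675/181956.4646 = 0.6183; cost = 10.8%.
Bonds outstanding: weight = 69453.7896/181956.4646 = 0.3817; after-tax cost = 6.4% × (1 − 34%) = 4.2240%.
WACC = 0.6183 × 10.8000% + 0.3817 × 4.2240% = 8.2899%.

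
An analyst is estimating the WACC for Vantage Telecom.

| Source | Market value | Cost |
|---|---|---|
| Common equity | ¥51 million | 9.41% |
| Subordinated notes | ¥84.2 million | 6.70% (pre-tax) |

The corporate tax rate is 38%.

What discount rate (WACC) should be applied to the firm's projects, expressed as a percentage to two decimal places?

Total capital V = 51 + 84.2 = 135.2.
Equity: weight = 51/135.2 = 0.3772; cost = 9.41%.
Subordinated notes: weight = 84.2/135.2 = 0.6228; after-tax cost = 6.7% × (1 − 38%) = 4.1540%.
WACC = 0.3772 × 9.4100% + 0.6228 × 4.1540% = 6.1367%.

6.14%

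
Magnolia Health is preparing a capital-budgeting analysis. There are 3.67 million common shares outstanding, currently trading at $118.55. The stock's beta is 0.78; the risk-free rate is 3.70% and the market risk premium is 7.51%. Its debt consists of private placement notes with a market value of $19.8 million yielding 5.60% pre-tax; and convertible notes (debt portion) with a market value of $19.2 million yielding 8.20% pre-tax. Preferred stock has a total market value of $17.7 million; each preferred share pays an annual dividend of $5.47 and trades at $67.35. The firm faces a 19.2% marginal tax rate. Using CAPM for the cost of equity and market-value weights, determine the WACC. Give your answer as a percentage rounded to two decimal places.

9.19%

Cost of equity via CAPM: Re = 3.7% + 0.78 × 7.51% = 9.5578%.
Cost of preferred: Rp = 5.47 / 67.35 = 8.1218%.
Market value of equity E = 118.55 × 3.67m = 435.0785m.
Total capital V = 435.0785 + 17.7 + 19.8 + 19.2 = 491.7785.
Equity: weight = 435.0785/491.7785 = 0.8847; cost = 9.5578%.
Preferred: weight = 17.7/491.7785 = 0.0360; cost = 8.1218%.
Private placement notes: weight = 19.8/491.7785 = 0.0403; after-tax cost = 5.6% × (1 − 19.2%) = 4.5248%.
Convertible notes (debt portion): weight = 19.2/491.7785 = 0.0390; after-tax cost = 8.2% × (1 − 19.2%) = 6.6256%.
WACC = 0.8847 × 9.5578% + 0.0360 × 8.1218% + 0.0403 × 4.5248% + 0.0390 × 6.6256% = 9.1890%.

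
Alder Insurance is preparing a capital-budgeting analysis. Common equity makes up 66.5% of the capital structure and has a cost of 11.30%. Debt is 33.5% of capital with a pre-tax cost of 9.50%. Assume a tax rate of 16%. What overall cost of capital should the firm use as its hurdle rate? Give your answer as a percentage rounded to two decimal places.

After-tax cost of debt = 9.5% × (1 − 16%) = 7.9800%.
WACC = 0.665 × 11.3000% + 0.335 × 7.9800% = 10.1878%.

10.19%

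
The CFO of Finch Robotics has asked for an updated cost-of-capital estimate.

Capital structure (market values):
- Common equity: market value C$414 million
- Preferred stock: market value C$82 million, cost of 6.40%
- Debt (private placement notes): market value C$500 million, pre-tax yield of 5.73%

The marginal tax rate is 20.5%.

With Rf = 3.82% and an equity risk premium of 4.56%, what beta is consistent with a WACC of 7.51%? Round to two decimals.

Total capital V = 414 + 82 + 500 = 996.
Equity weight = 414/996 = 0.4157.
Preferred weight = 82/996 = 0.0823.
Private placement notes weight = 500/996 = 0.5020.
Debt contribution = 0.5020 × 5.73% × (1 − 20.5%) = 2.2868%.
Preferred contribution = 0.0823 × 6.4% = 0.5269%.
Required equity contribution = 7.51% − 2.8137% = 4.6963%  ⇒  Re = 11.2983%.
CAPM: 11.2983% = 3.82% + β × 4.56%  ⇒  β = 1.6400.

1.64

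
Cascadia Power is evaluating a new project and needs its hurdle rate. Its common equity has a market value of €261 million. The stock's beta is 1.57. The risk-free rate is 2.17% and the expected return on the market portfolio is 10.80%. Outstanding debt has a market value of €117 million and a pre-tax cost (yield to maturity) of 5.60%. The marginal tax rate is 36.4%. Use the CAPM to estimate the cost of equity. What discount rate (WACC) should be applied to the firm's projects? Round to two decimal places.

Market risk premium = 10.8% − 2.17% = 8.63%.
Cost of equity via CAPM: Re = 2.17% + 1.57 × 8.63% = 15.7191%.
Total capital V = 261 + 117 = 378.
Equity: weight = 261/378 = 0.6905; cost = 15.7191%.
Debt: weight = 117/378 = 0.3095; after-tax cost = 5.6% × (1 − 36.4%) = 3.5616%.
WACC = 0.6905 × 15.7191% + 0.3095 × 3.5616% = 11.9561%.

11.96%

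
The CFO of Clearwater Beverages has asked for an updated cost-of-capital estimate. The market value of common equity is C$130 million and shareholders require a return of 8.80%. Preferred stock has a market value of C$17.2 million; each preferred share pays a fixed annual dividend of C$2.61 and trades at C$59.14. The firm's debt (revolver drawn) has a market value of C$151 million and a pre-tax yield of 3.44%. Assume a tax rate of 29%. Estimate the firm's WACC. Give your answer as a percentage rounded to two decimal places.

5.33%

Cost of preferred: Rp = 2.61 / 59.14 = 4.4133%.
Total capital V = 130 + 17.2 + 151 = 298.2.
Equity: weight = 130/298.2 = 0.4359; cost = 8.8%.
Preferred: weight = 17.2/298.2 = 0.0577; cost = 4.4133%.
Revolver drawn: weight = 151/298.2 = 0.5064; after-tax cost = 3.44% × (1 − 29%) = 2.4424%.
WACC = 0.4359 × 8.8000% + 0.0577 × 4.4133% + 0.5064 × 2.4424% = 5.3277%.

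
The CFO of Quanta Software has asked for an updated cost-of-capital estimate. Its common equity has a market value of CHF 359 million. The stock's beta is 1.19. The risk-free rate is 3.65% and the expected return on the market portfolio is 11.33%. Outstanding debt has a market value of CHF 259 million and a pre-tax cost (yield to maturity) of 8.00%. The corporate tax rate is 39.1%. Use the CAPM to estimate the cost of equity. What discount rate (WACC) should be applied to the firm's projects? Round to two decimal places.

9.47%

Market risk premium = 11.33% − 3.65% = 7.68%.
Cost of equity via CAPM: Re = 3.65% + 1.19 × 7.68% = 12.7892%.
Total capital V = 359 + 259 = 618.
Equity: weight = 359/618 = 0.5809; cost = 12.7892%.
Debt: weight = 259/618 = 0.4191; after-tax cost = 8% × (1 − 39.1%) = 4.8720%.
WACC = 0.5809 × 12.7892% + 0.4191 × 4.8720% = 9.4712%.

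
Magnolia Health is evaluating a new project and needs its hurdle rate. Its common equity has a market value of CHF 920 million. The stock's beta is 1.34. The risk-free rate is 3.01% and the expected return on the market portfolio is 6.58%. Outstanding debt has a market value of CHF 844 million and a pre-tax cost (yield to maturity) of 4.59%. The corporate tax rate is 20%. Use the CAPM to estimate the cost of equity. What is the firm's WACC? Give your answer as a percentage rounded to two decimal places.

Market risk premium = 6.58% − 3.01% = 3.57%.
Cost of equity via CAPM: Re = 3.01% + 1.34 × 3.57% = 7.7938%.
Total capital V = 920 + 844 = 1764.
Equity: weight = 920/1764 = 0.5215; cost = 7.7938%.
Debt: weight = 844/1764 = 0.4785; after-tax cost = 4.59% × (1 − 20%) = 3.6720%.
WACC = 0.5215 × 7.7938% + 0.4785 × 3.6720% = 5.8217%.

5.82%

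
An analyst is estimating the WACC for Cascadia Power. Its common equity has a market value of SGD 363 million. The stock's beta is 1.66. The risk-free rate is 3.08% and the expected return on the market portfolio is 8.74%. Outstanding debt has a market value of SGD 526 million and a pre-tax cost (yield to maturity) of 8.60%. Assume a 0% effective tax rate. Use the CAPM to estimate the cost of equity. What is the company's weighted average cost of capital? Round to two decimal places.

Market risk premium = 8.74% − 3.08% = 5.66%.
Cost of equity via CAPM: Re = 3.08% + 1.66 × 5.66% = 12.4756%.
Total capital V = 363 + 526 = 889.
Equity: weight = 363/889 = 0.4083; cost = 12.4756%.
Debt: weight = 526/889 = 0.5917; after-tax cost = 8.6% × (1 − 0%) = 8.6000%.
WACC = 0.4083 × 12.4756% + 0.5917 × 8.6000% = 10.1825%.

10.18%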